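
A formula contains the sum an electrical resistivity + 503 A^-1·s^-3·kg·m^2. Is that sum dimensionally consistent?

No

Dimensions:
  an electrical resistivity:  [electrical resistivity] = kg·m³·s⁻³·A⁻²
  503 A^-1·s^-3·kg·m^2:  kg·m²·s⁻³·A⁻¹
kg·m³·s⁻³·A⁻² ≠ kg·m²·s⁻³·A⁻¹, so they cannot be added.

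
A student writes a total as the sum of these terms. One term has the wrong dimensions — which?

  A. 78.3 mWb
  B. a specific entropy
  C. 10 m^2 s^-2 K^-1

Dimensions:
  A. Wb = V·s = kg·m²·s⁻²·A⁻¹
  B. [specific entropy] = m²·s⁻²·K⁻¹
  C. m²·s⁻²·K⁻¹
All reduce to m²·s⁻²·K⁻¹ except A., which is kg·m²·s⁻²·A⁻¹.

A.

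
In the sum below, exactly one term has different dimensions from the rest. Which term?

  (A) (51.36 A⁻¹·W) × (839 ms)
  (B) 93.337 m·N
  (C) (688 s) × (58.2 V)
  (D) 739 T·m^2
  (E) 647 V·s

Work out the base dimensions of each:
  (A) [kg·m²·s⁻³·A⁻¹] · [s] = kg·m²·s⁻²·A⁻¹
  (B) N·m = kg·m·s⁻²·m = kg·m²·s⁻²
  (C) [s] · [kg·m²·s⁻³·A⁻¹] = kg·m²·s⁻²·A⁻¹
  (D) T·m² = Wb·m⁻²·m² = kg·m²·s⁻²·A⁻¹
  (E) V·s = J·C⁻¹·s = kg·m²·s⁻²·A⁻¹
All reduce to kg·m²·s⁻²·A⁻¹ except (B), which is kg·m²·s⁻².

(B)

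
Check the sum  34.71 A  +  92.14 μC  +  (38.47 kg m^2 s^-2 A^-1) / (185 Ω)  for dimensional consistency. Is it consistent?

No

Reduce each to base SI dimensions:
  34.71 A:  A
  92.14 μC:  C = s·A
  (38.47 kg m^2 s^-2 A^-1) / (185 Ω):  [kg·m²·s⁻²·A⁻¹] / [kg·m²·s⁻³·A⁻²] = s·A
The terms do not share a single dimension (A vs s·A).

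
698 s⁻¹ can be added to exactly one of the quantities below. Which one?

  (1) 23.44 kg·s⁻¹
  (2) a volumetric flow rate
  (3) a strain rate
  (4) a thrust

Reference: s⁻¹.
Each option:
  (1) kg·s⁻¹
  (2) [volumetric flow rate] = m³·s⁻¹
  (3) [strain rate] = s⁻¹  ← same
  (4) [thrust] = kg·m·s⁻²
Only (3) matches s⁻¹.

(3)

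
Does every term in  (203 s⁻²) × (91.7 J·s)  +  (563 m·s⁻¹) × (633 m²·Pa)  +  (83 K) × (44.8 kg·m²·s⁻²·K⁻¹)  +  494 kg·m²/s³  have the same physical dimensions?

No

In SI base units:
  (203 s⁻²) × (91.7 J·s):  [s⁻²] · [kg·m²·s⁻¹] = kg·m²·s⁻³
  (563 m·s⁻¹) × (633 m²·Pa):  [m·s⁻¹] · [kg·m·s⁻²] = kg·m²·s⁻³
  (83 K) × (44.8 kg·m²·s⁻²·K⁻¹):  [K] · [kg·m²·s⁻²·K⁻¹] = kg·m²·s⁻²
  494 kg·m²/s³:  kg·m²·s⁻³
The terms do not share a single dimension (kg·m²·s⁻² vs kg·m²·s⁻³).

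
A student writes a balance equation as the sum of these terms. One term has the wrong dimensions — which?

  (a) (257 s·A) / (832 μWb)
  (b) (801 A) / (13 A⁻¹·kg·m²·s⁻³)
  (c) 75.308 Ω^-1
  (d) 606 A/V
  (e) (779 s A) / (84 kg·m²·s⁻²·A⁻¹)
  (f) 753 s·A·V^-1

Dimensions:
  (a) [s·A] / [kg·m²·s⁻²·A⁻¹] = kg⁻¹·m⁻²·s³·A²
  (b) [A] / [kg·m²·s⁻³·A⁻¹] = kg⁻¹·m⁻²·s³·A²
  (c) Ω⁻¹ = (V·A⁻¹)⁻¹ = kg⁻¹·m⁻²·s³·A²
  (d) A·V⁻¹ = A·(J·C⁻¹)⁻¹ = kg⁻¹·m⁻²·s³·A²
  (e) [s·A] / [kg·m²·s⁻²·A⁻¹] = kg⁻¹·m⁻²·s³·A²
  (f) A·s·V⁻¹ = A·s·(J·C⁻¹)⁻¹ = kg⁻¹·m⁻²·s⁴·A²
All reduce to kg⁻¹·m⁻²·s³·A² except (f), which is kg⁻¹·m⁻²·s⁴·A².

(f)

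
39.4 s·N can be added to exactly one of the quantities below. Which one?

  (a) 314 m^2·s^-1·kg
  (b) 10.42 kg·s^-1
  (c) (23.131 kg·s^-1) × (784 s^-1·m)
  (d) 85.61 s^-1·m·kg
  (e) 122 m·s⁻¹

(d)

Reference: N·s = kg·m·s⁻²·s = kg·m·s⁻¹.
Each option:
  (a) kg·m²·s⁻¹
  (b) kg·s⁻¹
  (c) [kg·s⁻¹] · [m·s⁻¹] = kg·m·s⁻²
  (d) kg·m·s⁻¹  ← same
  (e) m·s⁻¹
Only (d) matches kg·m·s⁻¹.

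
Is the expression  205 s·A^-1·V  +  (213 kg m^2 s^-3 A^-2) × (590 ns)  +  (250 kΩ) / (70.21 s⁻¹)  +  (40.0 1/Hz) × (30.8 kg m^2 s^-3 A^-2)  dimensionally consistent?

Dimensions:
  205 s·A^-1·V:  V·s·A⁻¹ = J·C⁻¹·s·A⁻¹ = kg·m²·s⁻²·A⁻²
  (213 kg m^2 s^-3 A^-2) × (590 ns):  [kg·m²·s⁻³·A⁻²] · [s] = kg·m²·s⁻²·A⁻²
  (250 kΩ) / (70.21 s⁻¹):  [kg·m²·s⁻³·A⁻²] / [s⁻¹] = kg·m²·s⁻²·A⁻²
  (40.0 1/Hz) × (30.8 kg m^2 s^-3 A^-2):  [s] · [kg·m²·s⁻³·A⁻²] = kg·m²·s⁻²·A⁻²
Every term reduces to kg·m²·s⁻²·A⁻².

Yes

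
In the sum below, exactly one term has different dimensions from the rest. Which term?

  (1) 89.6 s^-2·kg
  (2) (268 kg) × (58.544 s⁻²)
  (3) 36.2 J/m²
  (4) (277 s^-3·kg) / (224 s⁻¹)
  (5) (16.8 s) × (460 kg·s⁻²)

Work out the base dimensions of each:
  (1) kg·s⁻²
  (2) [kg] · [s⁻²] = kg·s⁻²
  (3) J·m⁻² = N·m·m⁻² = kg·s⁻²
  (4) [kg·s⁻³] / [s⁻¹] = kg·s⁻²
  (5) [s] · [kg·s⁻²] = kg·s⁻¹
All reduce to kg·s⁻² except (5), which is kg·s⁻¹.

(5)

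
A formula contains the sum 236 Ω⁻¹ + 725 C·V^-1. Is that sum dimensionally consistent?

No

Dimensions:
  236 Ω⁻¹:  Ω⁻¹ = (V·A⁻¹)⁻¹ = kg⁻¹·m⁻²·s³·A²
  725 C·V^-1:  C·V⁻¹ = s·A·(J·C⁻¹)⁻¹ = kg⁻¹·m⁻²·s⁴·A²
kg⁻¹·m⁻²·s³·A² ≠ kg⁻¹·m⁻²·s⁴·A², so they cannot be added.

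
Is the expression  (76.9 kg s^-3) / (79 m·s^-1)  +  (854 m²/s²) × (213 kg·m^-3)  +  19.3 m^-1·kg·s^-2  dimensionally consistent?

Expand each in SI base units:
  (76.9 kg s^-3) / (79 m·s^-1):  [kg·s⁻³] / [m·s⁻¹] = kg·m⁻¹·s⁻²
  (854 m²/s²) × (213 kg·m^-3):  [m²·s⁻²] · [kg·m⁻³] = kg·m⁻¹·s⁻²
  19.3 m^-1·kg·s^-2:  kg·m⁻¹·s⁻²
Every term reduces to kg·m⁻¹·s⁻².

Yes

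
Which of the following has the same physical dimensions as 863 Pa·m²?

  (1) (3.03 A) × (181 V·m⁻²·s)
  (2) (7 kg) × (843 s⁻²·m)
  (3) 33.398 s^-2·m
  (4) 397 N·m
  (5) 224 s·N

Reference: Pa·m² = N·m⁻²·m² = kg·m·s⁻².
Each option:
  (1) [A] · [kg·s⁻²·A⁻¹] = kg·s⁻²
  (2) [kg] · [m·s⁻²] = kg·m·s⁻²  ← same
  (3) m·s⁻²
  (4) N·m = kg·m·s⁻²·m = kg·m²·s⁻²
  (5) N·s = kg·m·s⁻²·s = kg·m·s⁻¹
Only (2) matches kg·m·s⁻².

(2)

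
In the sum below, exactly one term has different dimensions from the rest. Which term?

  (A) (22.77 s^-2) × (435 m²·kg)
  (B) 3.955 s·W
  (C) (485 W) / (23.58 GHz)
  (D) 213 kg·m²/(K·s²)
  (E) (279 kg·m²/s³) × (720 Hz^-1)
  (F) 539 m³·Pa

(D)

Expand each in SI base units:
  (A) [s⁻²] · [kg·m²] = kg·m²·s⁻²
  (B) W·s = J·s⁻¹·s = kg·m²·s⁻²
  (C) [kg·m²·s⁻³] / [s⁻¹] = kg·m²·s⁻²
  (D) kg·m²·s⁻²·K⁻¹
  (E) [kg·m²·s⁻³] · [s] = kg·m²·s⁻²
  (F) Pa·m³ = N·m⁻²·m³ = kg·m²·s⁻²
All reduce to kg·m²·s⁻² except (D), which is kg·m²·s⁻²·K⁻¹.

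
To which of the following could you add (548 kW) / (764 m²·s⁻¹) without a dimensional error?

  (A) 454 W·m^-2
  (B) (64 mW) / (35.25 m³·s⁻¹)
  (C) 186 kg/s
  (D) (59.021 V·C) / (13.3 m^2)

(D)

Reference: [kg·m²·s⁻³] / [m²·s⁻¹] = kg·s⁻².
Each option:
  (A) W·m⁻² = J·s⁻¹·m⁻² = kg·s⁻³
  (B) [kg·m²·s⁻³] / [m³·s⁻¹] = kg·m⁻¹·s⁻²
  (C) kg·s⁻¹
  (D) [kg·m²·s⁻²] / [m²] = kg·s⁻²  ← same
Only (D) matches kg·s⁻².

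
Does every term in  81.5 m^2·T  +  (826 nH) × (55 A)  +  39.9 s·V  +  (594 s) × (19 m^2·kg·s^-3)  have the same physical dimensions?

No

Reduce each to base SI dimensions:
  81.5 m^2·T:  T·m² = Wb·m⁻²·m² = kg·m²·s⁻²·A⁻¹
  (826 nH) × (55 A):  [kg·m²·s⁻²·A⁻²] · [A] = kg·m²·s⁻²·A⁻¹
  39.9 s·V:  V·s = J·C⁻¹·s = kg·m²·s⁻²·A⁻¹
  (594 s) × (19 m^2·kg·s^-3):  [s] · [kg·m²·s⁻³] = kg·m²·s⁻²
The terms do not share a single dimension (kg·m²·s⁻² vs kg·m²·s⁻²·A⁻¹).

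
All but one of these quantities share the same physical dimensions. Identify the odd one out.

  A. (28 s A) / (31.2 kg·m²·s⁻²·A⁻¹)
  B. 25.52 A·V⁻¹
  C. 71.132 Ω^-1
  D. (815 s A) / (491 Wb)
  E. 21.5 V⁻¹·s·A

E.

Expand each in SI base units:
  A. [s·A] / [kg·m²·s⁻²·A⁻¹] = kg⁻¹·m⁻²·s³·A²
  B. A·V⁻¹ = A·(J·C⁻¹)⁻¹ = kg⁻¹·m⁻²·s³·A²
  C. Ω⁻¹ = (V·A⁻¹)⁻¹ = kg⁻¹·m⁻²·s³·A²
  D. [s·A] / [kg·m²·s⁻²·A⁻¹] = kg⁻¹·m⁻²·s³·A²
  E. A·s·V⁻¹ = A·s·(J·C⁻¹)⁻¹ = kg⁻¹·m⁻²·s⁴·A²
All reduce to kg⁻¹·m⁻²·s³·A² except E., which is kg⁻¹·m⁻²·s⁴·A².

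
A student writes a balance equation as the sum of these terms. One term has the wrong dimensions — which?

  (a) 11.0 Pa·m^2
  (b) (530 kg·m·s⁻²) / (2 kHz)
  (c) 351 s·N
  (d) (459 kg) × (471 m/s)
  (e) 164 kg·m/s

(a)

In SI base units:
  (a) Pa·m² = N·m⁻²·m² = kg·m·s⁻²
  (b) [kg·m·s⁻²] / [s⁻¹] = kg·m·s⁻¹
  (c) N·s = kg·m·s⁻²·s = kg·m·s⁻¹
  (d) [kg] · [m·s⁻¹] = kg·m·s⁻¹
  (e) kg·m·s⁻¹
All reduce to kg·m·s⁻¹ except (a), which is kg·m·s⁻².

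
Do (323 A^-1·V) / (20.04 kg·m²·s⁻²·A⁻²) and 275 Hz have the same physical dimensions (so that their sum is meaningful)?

Reduce each to base SI dimensions:
  (323 A^-1·V) / (20.04 kg·m²·s⁻²·A⁻²):  [kg·m²·s⁻³·A⁻²] / [kg·m²·s⁻²·A⁻²] = s⁻¹
  275 Hz:  Hz = s⁻¹
Both are s⁻¹, so they have the same dimensions and can be added.

Yes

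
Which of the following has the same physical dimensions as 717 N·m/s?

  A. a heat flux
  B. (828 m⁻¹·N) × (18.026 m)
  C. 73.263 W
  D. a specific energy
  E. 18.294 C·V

Reference: N·m·s⁻¹ = kg·m·s⁻²·m·s⁻¹ = kg·m²·s⁻³.
Each option:
  A. [heat flux] = kg·s⁻³
  B. [kg·s⁻²] · [m] = kg·m·s⁻²
  C. W = J·s⁻¹ = kg·m²·s⁻³  ← same
  D. [specific energy] = m²·s⁻²
  E. C·V = s·A·J·C⁻¹ = kg·m²·s⁻²
Only C. matches kg·m²·s⁻³.

C.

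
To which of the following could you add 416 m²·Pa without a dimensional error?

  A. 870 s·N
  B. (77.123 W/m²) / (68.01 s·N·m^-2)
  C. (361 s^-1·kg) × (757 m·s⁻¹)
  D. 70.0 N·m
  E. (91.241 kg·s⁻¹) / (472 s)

C.

Reference: Pa·m² = N·m⁻²·m² = kg·m·s⁻².
Each option:
  A. N·s = kg·m·s⁻²·s = kg·m·s⁻¹
  B. [kg·s⁻³] / [kg·m⁻¹·s⁻¹] = m·s⁻²
  C. [kg·s⁻¹] · [m·s⁻¹] = kg·m·s⁻²  ← same
  D. N·m = kg·m·s⁻²·m = kg·m²·s⁻²
  E. [kg·s⁻¹] / [s] = kg·s⁻²
Only C. matches kg·m·s⁻².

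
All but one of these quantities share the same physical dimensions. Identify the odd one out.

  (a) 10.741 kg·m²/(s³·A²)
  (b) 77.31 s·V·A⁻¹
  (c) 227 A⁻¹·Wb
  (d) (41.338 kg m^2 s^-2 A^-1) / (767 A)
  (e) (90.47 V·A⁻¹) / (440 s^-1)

(a)

In SI base units:
  (a) kg·m²·s⁻³·A⁻²
  (b) V·s·A⁻¹ = J·C⁻¹·s·A⁻¹ = kg·m²·s⁻²·A⁻²
  (c) Wb·A⁻¹ = V·s·A⁻¹ = kg·m²·s⁻²·A⁻²
  (d) [kg·m²·s⁻²·A⁻¹] / [A] = kg·m²·s⁻²·A⁻²
  (e) [kg·m²·s⁻³·A⁻²] / [s⁻¹] = kg·m²·s⁻²·A⁻²
All reduce to kg·m²·s⁻²·A⁻² except (a), which is kg·m²·s⁻³·A⁻².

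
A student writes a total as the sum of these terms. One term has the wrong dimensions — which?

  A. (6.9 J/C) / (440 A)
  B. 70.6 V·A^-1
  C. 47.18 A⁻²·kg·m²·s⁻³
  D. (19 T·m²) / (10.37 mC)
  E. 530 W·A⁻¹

E.

Work out the base dimensions of each:
  A. [kg·m²·s⁻³·A⁻¹] / [A] = kg·m²·s⁻³·A⁻²
  B. V·A⁻¹ = J·C⁻¹·A⁻¹ = kg·m²·s⁻³·A⁻²
  C. kg·m²·s⁻³·A⁻²
  D. [kg·m²·s⁻²·A⁻¹] / [s·A] = kg·m²·s⁻³·A⁻²
  E. W·A⁻¹ = J·s⁻¹·A⁻¹ = kg·m²·s⁻³·A⁻¹
All reduce to kg·m²·s⁻³·A⁻² except E., which is kg·m²·s⁻³·A⁻¹.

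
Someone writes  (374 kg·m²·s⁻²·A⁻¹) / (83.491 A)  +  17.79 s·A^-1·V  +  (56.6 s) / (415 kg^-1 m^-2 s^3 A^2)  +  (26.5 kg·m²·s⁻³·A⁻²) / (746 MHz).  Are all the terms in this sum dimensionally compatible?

In SI base units:
  (374 kg·m²·s⁻²·A⁻¹) / (83.491 A):  [kg·m²·s⁻²·A⁻¹] / [A] = kg·m²·s⁻²·A⁻²
  17.79 s·A^-1·V:  V·s·A⁻¹ = J·C⁻¹·s·A⁻¹ = kg·m²·s⁻²·A⁻²
  (56.6 s) / (415 kg^-1 m^-2 s^3 A^2):  [s] / [kg⁻¹·m⁻²·s³·A²] = kg·m²·s⁻²·A⁻²
  (26.5 kg·m²·s⁻³·A⁻²) / (746 MHz):  [kg·m²·s⁻³·A⁻²] / [s⁻¹] = kg·m²·s⁻²·A⁻²
Every term reduces to kg·m²·s⁻²·A⁻².

Yes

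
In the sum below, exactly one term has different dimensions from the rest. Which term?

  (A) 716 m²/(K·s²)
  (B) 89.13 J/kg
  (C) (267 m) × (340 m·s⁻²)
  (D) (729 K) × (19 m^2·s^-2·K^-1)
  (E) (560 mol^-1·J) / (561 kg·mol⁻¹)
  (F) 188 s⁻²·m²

(A)

Work out the base dimensions of each:
  (A) m²·s⁻²·K⁻¹
  (B) J·kg⁻¹ = N·m·kg⁻¹ = m²·s⁻²
  (C) [m] · [m·s⁻²] = m²·s⁻²
  (D) [K] · [m²·s⁻²·K⁻¹] = m²·s⁻²
  (E) [kg·m²·s⁻²·mol⁻¹] / [kg·mol⁻¹] = m²·s⁻²
  (F) m²·s⁻²
All reduce to m²·s⁻² except (A), which is m²·s⁻²·K⁻¹.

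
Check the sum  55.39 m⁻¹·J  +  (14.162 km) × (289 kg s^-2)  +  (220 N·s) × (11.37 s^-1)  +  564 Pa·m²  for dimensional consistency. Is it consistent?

Yes

Reduce each to base SI dimensions:
  55.39 m⁻¹·J:  J·m⁻¹ = N·m·m⁻¹ = kg·m·s⁻²
  (14.162 km) × (289 kg s^-2):  [m] · [kg·s⁻²] = kg·m·s⁻²
  (220 N·s) × (11.37 s^-1):  [kg·m·s⁻¹] · [s⁻¹] = kg·m·s⁻²
  564 Pa·m²:  Pa·m² = N·m⁻²·m² = kg·m·s⁻²
Every term reduces to kg·m·s⁻².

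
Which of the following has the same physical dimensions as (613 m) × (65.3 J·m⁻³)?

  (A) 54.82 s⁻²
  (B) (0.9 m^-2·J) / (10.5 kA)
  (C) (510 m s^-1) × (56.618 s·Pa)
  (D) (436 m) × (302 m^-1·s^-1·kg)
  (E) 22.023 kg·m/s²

(C)

Reference: [m] · [kg·m⁻¹·s⁻²] = kg·s⁻².
Each option:
  (A) s⁻²
  (B) [kg·s⁻²] / [A] = kg·s⁻²·A⁻¹
  (C) [m·s⁻¹] · [kg·m⁻¹·s⁻¹] = kg·s⁻²  ← same
  (D) [m] · [kg·m⁻¹·s⁻¹] = kg·s⁻¹
  (E) kg·m·s⁻²
Only (C) matches kg·s⁻².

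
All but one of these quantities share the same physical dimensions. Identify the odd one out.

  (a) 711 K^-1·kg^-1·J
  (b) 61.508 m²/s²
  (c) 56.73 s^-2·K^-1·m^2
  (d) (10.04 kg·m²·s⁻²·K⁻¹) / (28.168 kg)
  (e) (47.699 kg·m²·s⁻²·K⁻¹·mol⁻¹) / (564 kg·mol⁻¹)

Dimensions:
  (a) J·kg⁻¹·K⁻¹ = N·m·kg⁻¹·K⁻¹ = m²·s⁻²·K⁻¹
  (b) m²·s⁻²
  (c) m²·s⁻²·K⁻¹
  (d) [kg·m²·s⁻²·K⁻¹] / [kg] = m²·s⁻²·K⁻¹
  (e) [kg·m²·s⁻²·K⁻¹·mol⁻¹] / [kg·mol⁻¹] = m²·s⁻²·K⁻¹
All reduce to m²·s⁻²·K⁻¹ except (b), which is m²·s⁻².

(b)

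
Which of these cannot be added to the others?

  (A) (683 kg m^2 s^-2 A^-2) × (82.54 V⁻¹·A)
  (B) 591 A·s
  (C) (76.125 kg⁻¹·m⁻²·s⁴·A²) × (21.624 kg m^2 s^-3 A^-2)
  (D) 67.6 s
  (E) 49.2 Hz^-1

(B)

Expand each in SI base units:
  (A) [kg·m²·s⁻²·A⁻²] · [kg⁻¹·m⁻²·s³·A²] = s
  (B) A·s = s·A
  (C) [kg⁻¹·m⁻²·s⁴·A²] · [kg·m²·s⁻³·A⁻²] = s
  (D) s
  (E) Hz⁻¹ = (s⁻¹)⁻¹ = s
All reduce to s except (B), which is s·A.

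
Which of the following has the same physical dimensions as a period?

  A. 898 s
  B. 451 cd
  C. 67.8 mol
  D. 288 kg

A.

Reference: [period] = s.
Each option:
  A. s  ← same
  B. cd
  C. mol
  D. kg
Only A. matches s.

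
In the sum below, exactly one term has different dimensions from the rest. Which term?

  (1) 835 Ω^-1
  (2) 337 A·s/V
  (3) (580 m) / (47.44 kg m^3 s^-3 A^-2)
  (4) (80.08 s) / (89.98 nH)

Expand each in SI base units:
  (1) Ω⁻¹ = (V·A⁻¹)⁻¹ = kg⁻¹·m⁻²·s³·A²
  (2) A·s·V⁻¹ = A·s·(J·C⁻¹)⁻¹ = kg⁻¹·m⁻²·s⁴·A²
  (3) [m] / [kg·m³·s⁻³·A⁻²] = kg⁻¹·m⁻²·s³·A²
  (4) [s] / [kg·m²·s⁻²·A⁻²] = kg⁻¹·m⁻²·s³·A²
All reduce to kg⁻¹·m⁻²·s³·A² except (2), which is kg⁻¹·m⁻²·s⁴·A².

(2)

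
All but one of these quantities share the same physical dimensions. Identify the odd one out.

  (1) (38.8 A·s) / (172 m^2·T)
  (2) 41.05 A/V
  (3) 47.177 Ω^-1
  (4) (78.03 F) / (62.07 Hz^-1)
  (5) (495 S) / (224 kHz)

(5)

Reduce each to base SI dimensions:
  (1) [s·A] / [kg·m²·s⁻²·A⁻¹] = kg⁻¹·m⁻²·s³·A²
  (2) A·V⁻¹ = A·(J·C⁻¹)⁻¹ = kg⁻¹·m⁻²·s³·A²
  (3) Ω⁻¹ = (V·A⁻¹)⁻¹ = kg⁻¹·m⁻²·s³·A²
  (4) [kg⁻¹·m⁻²·s⁴·A²] / [s] = kg⁻¹·m⁻²·s³·A²
  (5) [kg⁻¹·m⁻²·s³·A²] / [s⁻¹] = kg⁻¹·m⁻²·s⁴·A²
All reduce to kg⁻¹·m⁻²·s³·A² except (5), which is kg⁻¹·m⁻²·s⁴·A².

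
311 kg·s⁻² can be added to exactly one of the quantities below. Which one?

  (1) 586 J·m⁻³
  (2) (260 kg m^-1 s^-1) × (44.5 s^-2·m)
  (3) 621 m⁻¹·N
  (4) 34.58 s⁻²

(3)

Reference: kg·s⁻².
Each option:
  (1) J·m⁻³ = N·m·m⁻³ = kg·m⁻¹·s⁻²
  (2) [kg·m⁻¹·s⁻¹] · [m·s⁻²] = kg·s⁻³
  (3) N·m⁻¹ = kg·m·s⁻²·m⁻¹ = kg·s⁻²  ← same
  (4) s⁻²
Only (3) matches kg·s⁻².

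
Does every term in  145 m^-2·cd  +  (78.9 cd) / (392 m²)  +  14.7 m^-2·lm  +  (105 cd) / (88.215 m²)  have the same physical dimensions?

In SI base units:
  145 m^-2·cd:  cd·m⁻² = m⁻²·cd
  (78.9 cd) / (392 m²):  [cd] / [m²] = m⁻²·cd
  14.7 m^-2·lm:  lm·m⁻² = cd·m⁻² = m⁻²·cd
  (105 cd) / (88.215 m²):  [cd] / [m²] = m⁻²·cd
Every term reduces to m⁻²·cd.

Yes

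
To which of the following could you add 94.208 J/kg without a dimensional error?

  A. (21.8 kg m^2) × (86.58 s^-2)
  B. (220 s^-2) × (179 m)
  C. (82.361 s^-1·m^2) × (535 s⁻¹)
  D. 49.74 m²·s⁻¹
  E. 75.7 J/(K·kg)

Reference: J·kg⁻¹ = N·m·kg⁻¹ = m²·s⁻².
Each option:
  A. [kg·m²] · [s⁻²] = kg·m²·s⁻²
  B. [s⁻²] · [m] = m·s⁻²
  C. [m²·s⁻¹] · [s⁻¹] = m²·s⁻²  ← same
  D. m²·s⁻¹
  E. J·kg⁻¹·K⁻¹ = N·m·kg⁻¹·K⁻¹ = m²·s⁻²·K⁻¹
Only C. matches m²·s⁻².

C.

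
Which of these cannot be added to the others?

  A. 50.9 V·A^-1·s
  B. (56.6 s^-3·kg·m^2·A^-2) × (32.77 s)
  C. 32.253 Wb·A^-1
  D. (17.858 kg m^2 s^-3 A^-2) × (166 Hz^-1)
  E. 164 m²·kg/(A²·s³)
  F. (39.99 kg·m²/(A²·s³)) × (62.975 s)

E.

Reduce each to base SI dimensions:
  A. V·s·A⁻¹ = J·C⁻¹·s·A⁻¹ = kg·m²·s⁻²·A⁻²
  B. [kg·m²·s⁻³·A⁻²] · [s] = kg·m²·s⁻²·A⁻²
  C. Wb·A⁻¹ = V·s·A⁻¹ = kg·m²·s⁻²·A⁻²
  D. [kg·m²·s⁻³·A⁻²] · [s] = kg·m²·s⁻²·A⁻²
  E. kg·m²·s⁻³·A⁻²
  F. [kg·m²·s⁻³·A⁻²] · [s] = kg·m²·s⁻²·A⁻²
All reduce to kg·m²·s⁻²·A⁻² except E., which is kg·m²·s⁻³·A⁻².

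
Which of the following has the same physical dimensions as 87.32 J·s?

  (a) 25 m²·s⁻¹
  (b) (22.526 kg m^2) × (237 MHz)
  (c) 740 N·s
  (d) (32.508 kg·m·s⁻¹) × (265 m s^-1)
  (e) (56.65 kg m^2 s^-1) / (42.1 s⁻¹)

Reference: J·s = N·m·s = kg·m²·s⁻¹.
Each option:
  (a) m²·s⁻¹
  (b) [kg·m²] · [s⁻¹] = kg·m²·s⁻¹  ← same
  (c) N·s = kg·m·s⁻²·s = kg·m·s⁻¹
  (d) [kg·m·s⁻¹] · [m·s⁻¹] = kg·m²·s⁻²
  (e) [kg·m²·s⁻¹] / [s⁻¹] = kg·m²
Only (b) matches kg·m²·s⁻¹.

(b)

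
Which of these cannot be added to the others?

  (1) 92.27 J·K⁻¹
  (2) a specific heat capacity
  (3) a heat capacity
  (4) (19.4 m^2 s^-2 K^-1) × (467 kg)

(2)

In SI base units:
  (1) J·K⁻¹ = N·m·K⁻¹ = kg·m²·s⁻²·K⁻¹
  (2) [specific heat capacity] = m²·s⁻²·K⁻¹
  (3) [heat capacity] = kg·m²·s⁻²·K⁻¹
  (4) [m²·s⁻²·K⁻¹] · [kg] = kg·m²·s⁻²·K⁻¹
All reduce to kg·m²·s⁻²·K⁻¹ except (2), which is m²·s⁻²·K⁻¹.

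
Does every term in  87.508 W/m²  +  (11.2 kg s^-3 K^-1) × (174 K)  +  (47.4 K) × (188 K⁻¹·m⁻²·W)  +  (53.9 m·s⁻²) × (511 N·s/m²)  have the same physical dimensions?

Yes

In SI base units:
  87.508 W/m²:  W·m⁻² = J·s⁻¹·m⁻² = kg·s⁻³
  (11.2 kg s^-3 K^-1) × (174 K):  [kg·s⁻³·K⁻¹] · [K] = kg·s⁻³
  (47.4 K) × (188 K⁻¹·m⁻²·W):  [K] · [kg·s⁻³·K⁻¹] = kg·s⁻³
  (53.9 m·s⁻²) × (511 N·s/m²):  [m·s⁻²] · [kg·m⁻¹·s⁻¹] = kg·s⁻³
Every term reduces to kg·s⁻³.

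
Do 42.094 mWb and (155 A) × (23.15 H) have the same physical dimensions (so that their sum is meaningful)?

Yes

Expand each in SI base units:
  42.094 mWb:  Wb = V·s = kg·m²·s⁻²·A⁻¹
  (155 A) × (23.15 H):  [A] · [kg·m²·s⁻²·A⁻²] = kg·m²·s⁻²·A⁻¹
Both are kg·m²·s⁻²·A⁻¹, so they have the same dimensions and can be added.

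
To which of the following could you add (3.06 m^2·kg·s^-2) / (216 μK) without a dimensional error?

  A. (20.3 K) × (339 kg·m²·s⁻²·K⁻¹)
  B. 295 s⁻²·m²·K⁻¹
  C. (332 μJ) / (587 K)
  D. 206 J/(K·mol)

C.

Reference: [kg·m²·s⁻²] / [K] = kg·m²·s⁻²·K⁻¹.
Each option:
  A. [K] · [kg·m²·s⁻²·K⁻¹] = kg·m²·s⁻²
  B. m²·s⁻²·K⁻¹
  C. [kg·m²·s⁻²] / [K] = kg·m²·s⁻²·K⁻¹  ← same
  D. J·mol⁻¹·K⁻¹ = N·m·mol⁻¹·K⁻¹ = kg·m²·s⁻²·K⁻¹·mol⁻¹
Only C. matches kg·m²·s⁻²·K⁻¹.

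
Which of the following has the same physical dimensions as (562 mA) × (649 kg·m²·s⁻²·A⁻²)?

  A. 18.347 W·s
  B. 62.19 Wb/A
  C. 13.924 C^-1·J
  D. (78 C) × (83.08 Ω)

D.

Reference: [A] · [kg·m²·s⁻²·A⁻²] = kg·m²·s⁻²·A⁻¹.
Each option:
  A. W·s = J·s⁻¹·s = kg·m²·s⁻²
  B. Wb·A⁻¹ = V·s·A⁻¹ = kg·m²·s⁻²·A⁻²
  C. J·C⁻¹ = N·m·(s·A)⁻¹ = kg·m²·s⁻³·A⁻¹
  D. [s·A] · [kg·m²·s⁻³·A⁻²] = kg·m²·s⁻²·A⁻¹  ← same
Only D. matches kg·m²·s⁻²·A⁻¹.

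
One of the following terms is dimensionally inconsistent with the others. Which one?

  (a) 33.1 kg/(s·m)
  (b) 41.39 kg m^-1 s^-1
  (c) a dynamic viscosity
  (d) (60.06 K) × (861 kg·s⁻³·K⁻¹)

In SI base units:
  (a) kg·m⁻¹·s⁻¹
  (b) kg·m⁻¹·s⁻¹
  (c) [dynamic viscosity] = kg·m⁻¹·s⁻¹
  (d) [K] · [kg·s⁻³·K⁻¹] = kg·s⁻³
All reduce to kg·m⁻¹·s⁻¹ except (d), which is kg·s⁻³.

(d)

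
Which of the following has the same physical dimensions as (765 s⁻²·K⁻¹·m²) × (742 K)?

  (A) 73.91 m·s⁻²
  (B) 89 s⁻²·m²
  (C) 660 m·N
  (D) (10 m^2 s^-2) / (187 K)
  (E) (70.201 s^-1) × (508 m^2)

(B)

Reference: [m²·s⁻²·K⁻¹] · [K] = m²·s⁻².
Each option:
  (A) m·s⁻²
  (B) m²·s⁻²  ← same
  (C) N·m = kg·m·s⁻²·m = kg·m²·s⁻²
  (D) [m²·s⁻²] / [K] = m²·s⁻²·K⁻¹
  (E) [s⁻¹] · [m²] = m²·s⁻¹
Only (B) matches m²·s⁻².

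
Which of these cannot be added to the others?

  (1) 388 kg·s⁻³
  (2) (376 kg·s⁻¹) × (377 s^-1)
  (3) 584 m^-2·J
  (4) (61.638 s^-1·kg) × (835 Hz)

(1)

Reduce each to base SI dimensions:
  (1) kg·s⁻³
  (2) [kg·s⁻¹] · [s⁻¹] = kg·s⁻²
  (3) J·m⁻² = N·m·m⁻² = kg·s⁻²
  (4) [kg·s⁻¹] · [s⁻¹] = kg·s⁻²
All reduce to kg·s⁻² except (1), which is kg·s⁻³.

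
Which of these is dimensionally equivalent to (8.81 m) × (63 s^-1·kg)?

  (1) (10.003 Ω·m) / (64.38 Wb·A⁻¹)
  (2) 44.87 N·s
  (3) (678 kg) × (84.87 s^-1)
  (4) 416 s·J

(2)

Reference: [m] · [kg·s⁻¹] = kg·m·s⁻¹.
Each option:
  (1) [kg·m³·s⁻³·A⁻²] / [kg·m²·s⁻²·A⁻²] = m·s⁻¹
  (2) N·s = kg·m·s⁻²·s = kg·m·s⁻¹  ← same
  (3) [kg] · [s⁻¹] = kg·s⁻¹
  (4) J·s = N·m·s = kg·m²·s⁻¹
Only (2) matches kg·m·s⁻¹.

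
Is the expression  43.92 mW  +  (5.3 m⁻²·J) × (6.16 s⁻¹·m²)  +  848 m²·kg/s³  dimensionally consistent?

Yes

Work out the base dimensions of each:
  43.92 mW:  W = J·s⁻¹ = kg·m²·s⁻³
  (5.3 m⁻²·J) × (6.16 s⁻¹·m²):  [kg·s⁻²] · [m²·s⁻¹] = kg·m²·s⁻³
  848 m²·kg/s³:  kg·m²·s⁻³
Every term reduces to kg·m²·s⁻³.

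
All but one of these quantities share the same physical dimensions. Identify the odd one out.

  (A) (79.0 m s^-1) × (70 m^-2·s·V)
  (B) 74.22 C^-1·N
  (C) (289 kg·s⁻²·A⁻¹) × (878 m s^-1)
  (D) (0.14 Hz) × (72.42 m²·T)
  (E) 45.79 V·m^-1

Expand each in SI base units:
  (A) [m·s⁻¹] · [kg·s⁻²·A⁻¹] = kg·m·s⁻³·A⁻¹
  (B) N·C⁻¹ = kg·m·s⁻²·(s·A)⁻¹ = kg·m·s⁻³·A⁻¹
  (C) [kg·s⁻²·A⁻¹] · [m·s⁻¹] = kg·m·s⁻³·A⁻¹
  (D) [s⁻¹] · [kg·m²·s⁻²·A⁻¹] = kg·m²·s⁻³·A⁻¹
  (E) V·m⁻¹ = J·C⁻¹·m⁻¹ = kg·m·s⁻³·A⁻¹
All reduce to kg·m·s⁻³·A⁻¹ except (D), which is kg·m²·s⁻³·A⁻¹.

(D)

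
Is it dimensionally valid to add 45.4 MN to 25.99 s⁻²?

Reduce each to base SI dimensions:
  45.4 MN:  N = kg·m·s⁻²
  25.99 s⁻²:  s⁻²
kg·m·s⁻² ≠ s⁻², so they cannot be added.

No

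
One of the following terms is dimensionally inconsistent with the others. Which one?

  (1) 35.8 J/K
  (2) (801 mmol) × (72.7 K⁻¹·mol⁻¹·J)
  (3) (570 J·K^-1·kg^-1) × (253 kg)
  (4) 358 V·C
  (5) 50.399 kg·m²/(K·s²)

Reduce each to base SI dimensions:
  (1) J·K⁻¹ = N·m·K⁻¹ = kg·m²·s⁻²·K⁻¹
  (2) [mol] · [kg·m²·s⁻²·K⁻¹·mol⁻¹] = kg·m²·s⁻²·K⁻¹
  (3) [m²·s⁻²·K⁻¹] · [kg] = kg·m²·s⁻²·K⁻¹
  (4) C·V = s·A·J·C⁻¹ = kg·m²·s⁻²
  (5) kg·m²·s⁻²·K⁻¹
All reduce to kg·m²·s⁻²·K⁻¹ except (4), which is kg·m²·s⁻².

(4)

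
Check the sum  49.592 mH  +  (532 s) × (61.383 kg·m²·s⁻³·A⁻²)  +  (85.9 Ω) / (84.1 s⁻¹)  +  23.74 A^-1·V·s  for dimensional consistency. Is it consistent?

Yes

Expand each in SI base units:
  49.592 mH:  H = V·s·A⁻¹ = kg·m²·s⁻²·A⁻²
  (532 s) × (61.383 kg·m²·s⁻³·A⁻²):  [s] · [kg·m²·s⁻³·A⁻²] = kg·m²·s⁻²·A⁻²
  (85.9 Ω) / (84.1 s⁻¹):  [kg·m²·s⁻³·A⁻²] / [s⁻¹] = kg·m²·s⁻²·A⁻²
  23.74 A^-1·V·s:  V·s·A⁻¹ = J·C⁻¹·s·A⁻¹ = kg·m²·s⁻²·A⁻²
Every term reduces to kg·m²·s⁻²·A⁻².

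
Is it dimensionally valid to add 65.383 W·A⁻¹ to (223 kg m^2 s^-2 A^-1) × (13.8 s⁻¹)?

Yes

Reduce each to base SI dimensions:
  65.383 W·A⁻¹:  W·A⁻¹ = J·s⁻¹·A⁻¹ = kg·m²·s⁻³·A⁻¹
  (223 kg m^2 s^-2 A^-1) × (13.8 s⁻¹):  [kg·m²·s⁻²·A⁻¹] · [s⁻¹] = kg·m²·s⁻³·A⁻¹
Both are kg·m²·s⁻³·A⁻¹, so they have the same dimensions and can be added.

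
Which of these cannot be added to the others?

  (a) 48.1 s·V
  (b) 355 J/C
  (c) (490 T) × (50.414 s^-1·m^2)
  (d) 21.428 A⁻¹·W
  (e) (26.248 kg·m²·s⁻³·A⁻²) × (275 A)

(a)

In SI base units:
  (a) V·s = J·C⁻¹·s = kg·m²·s⁻²·A⁻¹
  (b) J·C⁻¹ = N·m·(s·A)⁻¹ = kg·m²·s⁻³·A⁻¹
  (c) [kg·s⁻²·A⁻¹] · [m²·s⁻¹] = kg·m²·s⁻³·A⁻¹
  (d) W·A⁻¹ = J·s⁻¹·A⁻¹ = kg·m²·s⁻³·A⁻¹
  (e) [kg·m²·s⁻³·A⁻²] · [A] = kg·m²·s⁻³·A⁻¹
All reduce to kg·m²·s⁻³·A⁻¹ except (a), which is kg·m²·s⁻²·A⁻¹.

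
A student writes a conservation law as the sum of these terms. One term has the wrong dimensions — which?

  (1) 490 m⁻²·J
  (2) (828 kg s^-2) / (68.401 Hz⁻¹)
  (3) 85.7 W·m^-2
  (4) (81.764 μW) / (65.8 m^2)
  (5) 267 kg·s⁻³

Expand each in SI base units:
  (1) J·m⁻² = N·m·m⁻² = kg·s⁻²
  (2) [kg·s⁻²] / [s] = kg·s⁻³
  (3) W·m⁻² = J·s⁻¹·m⁻² = kg·s⁻³
  (4) [kg·m²·s⁻³] / [m²] = kg·s⁻³
  (5) kg·s⁻³
All reduce to kg·s⁻³ except (1), which is kg·s⁻².

(1)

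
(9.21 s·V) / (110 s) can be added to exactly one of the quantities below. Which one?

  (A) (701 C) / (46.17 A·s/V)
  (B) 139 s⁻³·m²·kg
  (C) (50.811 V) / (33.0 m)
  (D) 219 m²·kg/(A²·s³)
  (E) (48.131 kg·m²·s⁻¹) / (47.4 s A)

(A)

Reference: [kg·m²·s⁻²·A⁻¹] / [s] = kg·m²·s⁻³·A⁻¹.
Each option:
  (A) [s·A] / [kg⁻¹·m⁻²·s⁴·A²] = kg·m²·s⁻³·A⁻¹  ← same
  (B) kg·m²·s⁻³
  (C) [kg·m²·s⁻³·A⁻¹] / [m] = kg·m·s⁻³·A⁻¹
  (D) kg·m²·s⁻³·A⁻²
  (E) [kg·m²·s⁻¹] / [s·A] = kg·m²·s⁻²·A⁻¹
Only (A) matches kg·m²·s⁻³·A⁻¹.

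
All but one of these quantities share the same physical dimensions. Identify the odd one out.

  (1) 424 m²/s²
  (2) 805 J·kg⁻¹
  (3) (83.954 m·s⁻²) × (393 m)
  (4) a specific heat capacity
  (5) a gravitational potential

Expand each in SI base units:
  (1) m²·s⁻²
  (2) J·kg⁻¹ = N·m·kg⁻¹ = m²·s⁻²
  (3) [m·s⁻²] · [m] = m²·s⁻²
  (4) [specific heat capacity] = m²·s⁻²·K⁻¹
  (5) [gravitational potential] = m²·s⁻²
All reduce to m²·s⁻² except (4), which is m²·s⁻²·K⁻¹.

(4)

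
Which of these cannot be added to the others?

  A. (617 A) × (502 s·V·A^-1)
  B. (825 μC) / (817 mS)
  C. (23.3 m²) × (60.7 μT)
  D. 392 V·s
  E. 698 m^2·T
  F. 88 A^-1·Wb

In SI base units:
  A. [A] · [kg·m²·s⁻²·A⁻²] = kg·m²·s⁻²·A⁻¹
  B. [s·A] / [kg⁻¹·m⁻²·s³·A²] = kg·m²·s⁻²·A⁻¹
  C. [m²] · [kg·s⁻²·A⁻¹] = kg·m²·s⁻²·A⁻¹
  D. V·s = J·C⁻¹·s = kg·m²·s⁻²·A⁻¹
  E. T·m² = Wb·m⁻²·m² = kg·m²·s⁻²·A⁻¹
  F. Wb·A⁻¹ = V·s·A⁻¹ = kg·m²·s⁻²·A⁻²
All reduce to kg·m²·s⁻²·A⁻¹ except F., which is kg·m²·s⁻²·A⁻².

F.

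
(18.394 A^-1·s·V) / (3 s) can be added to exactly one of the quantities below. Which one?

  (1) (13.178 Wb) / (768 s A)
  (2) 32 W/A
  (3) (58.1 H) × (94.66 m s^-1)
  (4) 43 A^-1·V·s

Reference: [kg·m²·s⁻²·A⁻²] / [s] = kg·m²·s⁻³·A⁻².
Each option:
  (1) [kg·m²·s⁻²·A⁻¹] / [s·A] = kg·m²·s⁻³·A⁻²  ← same
  (2) W·A⁻¹ = J·s⁻¹·A⁻¹ = kg·m²·s⁻³·A⁻¹
  (3) [kg·m²·s⁻²·A⁻²] · [m·s⁻¹] = kg·m³·s⁻³·A⁻²
  (4) V·s·A⁻¹ = J·C⁻¹·s·A⁻¹ = kg·m²·s⁻²·A⁻²
Only (1) matches kg·m²·s⁻³·A⁻².

(1)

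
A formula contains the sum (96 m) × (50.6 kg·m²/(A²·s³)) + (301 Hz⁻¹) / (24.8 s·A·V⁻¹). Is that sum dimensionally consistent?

No

In SI base units:
  (96 m) × (50.6 kg·m²/(A²·s³)):  [m] · [kg·m²·s⁻³·A⁻²] = kg·m³·s⁻³·A⁻²
  (301 Hz⁻¹) / (24.8 s·A·V⁻¹):  [s] / [kg⁻¹·m⁻²·s⁴·A²] = kg·m²·s⁻³·A⁻²
kg·m³·s⁻³·A⁻² ≠ kg·m²·s⁻³·A⁻², so they cannot be added.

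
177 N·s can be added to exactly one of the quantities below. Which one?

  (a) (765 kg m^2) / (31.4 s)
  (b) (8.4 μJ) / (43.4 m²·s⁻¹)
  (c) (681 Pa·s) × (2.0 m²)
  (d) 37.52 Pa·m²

Reference: N·s = kg·m·s⁻²·s = kg·m·s⁻¹.
Each option:
  (a) [kg·m²] / [s] = kg·m²·s⁻¹
  (b) [kg·m²·s⁻²] / [m²·s⁻¹] = kg·s⁻¹
  (c) [kg·m⁻¹·s⁻¹] · [m²] = kg·m·s⁻¹  ← same
  (d) Pa·m² = N·m⁻²·m² = kg·m·s⁻²
Only (c) matches kg·m·s⁻¹.

(c)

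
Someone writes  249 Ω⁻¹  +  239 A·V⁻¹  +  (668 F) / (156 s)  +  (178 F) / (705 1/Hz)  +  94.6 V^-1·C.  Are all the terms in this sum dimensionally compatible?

Expand each in SI base units:
  249 Ω⁻¹:  Ω⁻¹ = (V·A⁻¹)⁻¹ = kg⁻¹·m⁻²·s³·A²
  239 A·V⁻¹:  A·V⁻¹ = A·(J·C⁻¹)⁻¹ = kg⁻¹·m⁻²·s³·A²
  (668 F) / (156 s):  [kg⁻¹·m⁻²·s⁴·A²] / [s] = kg⁻¹·m⁻²·s³·A²
  (178 F) / (705 1/Hz):  [kg⁻¹·m⁻²·s⁴·A²] / [s] = kg⁻¹·m⁻²·s³·A²
  94.6 V^-1·C:  C·V⁻¹ = s·A·(J·C⁻¹)⁻¹ = kg⁻¹·m⁻²·s⁴·A²
The terms do not share a single dimension (kg⁻¹·m⁻²·s³·A² vs kg⁻¹·m⁻²·s⁴·A²).

No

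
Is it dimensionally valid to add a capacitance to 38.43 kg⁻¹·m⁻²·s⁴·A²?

In SI base units:
  a capacitance:  [capacitance] = kg⁻¹·m⁻²·s⁴·A²
  38.43 kg⁻¹·m⁻²·s⁴·A²:  kg⁻¹·m⁻²·s⁴·A²
Both are kg⁻¹·m⁻²·s⁴·A², so they have the same dimensions and can be added.

Yes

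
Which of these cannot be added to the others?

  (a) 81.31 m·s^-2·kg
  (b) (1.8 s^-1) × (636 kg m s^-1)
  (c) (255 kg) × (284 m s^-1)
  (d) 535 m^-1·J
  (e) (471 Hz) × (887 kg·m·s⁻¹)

(c)

Expand each in SI base units:
  (a) kg·m·s⁻²
  (b) [s⁻¹] · [kg·m·s⁻¹] = kg·m·s⁻²
  (c) [kg] · [m·s⁻¹] = kg·m·s⁻¹
  (d) J·m⁻¹ = N·m·m⁻¹ = kg·m·s⁻²
  (e) [s⁻¹] · [kg·m·s⁻¹] = kg·m·s⁻²
All reduce to kg·m·s⁻² except (c), which is kg·m·s⁻¹.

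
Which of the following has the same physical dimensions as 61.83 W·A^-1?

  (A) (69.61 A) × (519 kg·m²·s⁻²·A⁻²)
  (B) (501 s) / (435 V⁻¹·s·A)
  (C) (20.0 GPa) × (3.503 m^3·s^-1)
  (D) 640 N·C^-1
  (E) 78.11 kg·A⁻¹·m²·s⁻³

(E)

Reference: W·A⁻¹ = J·s⁻¹·A⁻¹ = kg·m²·s⁻³·A⁻¹.
Each option:
  (A) [A] · [kg·m²·s⁻²·A⁻²] = kg·m²·s⁻²·A⁻¹
  (B) [s] / [kg⁻¹·m⁻²·s⁴·A²] = kg·m²·s⁻³·A⁻²
  (C) [kg·m⁻¹·s⁻²] · [m³·s⁻¹] = kg·m²·s⁻³
  (D) N·C⁻¹ = kg·m·s⁻²·(s·A)⁻¹ = kg·m·s⁻³·A⁻¹
  (E) kg·m²·s⁻³·A⁻¹  ← same
Only (E) matches kg·m²·s⁻³·A⁻¹.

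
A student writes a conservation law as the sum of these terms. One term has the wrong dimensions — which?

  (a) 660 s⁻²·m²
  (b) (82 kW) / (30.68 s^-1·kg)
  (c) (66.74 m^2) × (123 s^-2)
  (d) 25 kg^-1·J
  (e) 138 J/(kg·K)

(e)

Expand each in SI base units:
  (a) m²·s⁻²
  (b) [kg·m²·s⁻³] / [kg·s⁻¹] = m²·s⁻²
  (c) [m²] · [s⁻²] = m²·s⁻²
  (d) J·kg⁻¹ = N·m·kg⁻¹ = m²·s⁻²
  (e) J·kg⁻¹·K⁻¹ = N·m·kg⁻¹·K⁻¹ = m²·s⁻²·K⁻¹
All reduce to m²·s⁻² except (e), which is m²·s⁻²·K⁻¹.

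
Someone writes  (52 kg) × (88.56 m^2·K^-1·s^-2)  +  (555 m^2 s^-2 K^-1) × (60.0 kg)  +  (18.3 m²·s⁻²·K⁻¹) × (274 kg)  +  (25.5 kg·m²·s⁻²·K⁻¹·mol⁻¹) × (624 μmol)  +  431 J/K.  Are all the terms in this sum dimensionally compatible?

Yes

Dimensions:
  (52 kg) × (88.56 m^2·K^-1·s^-2):  [kg] · [m²·s⁻²·K⁻¹] = kg·m²·s⁻²·K⁻¹
  (555 m^2 s^-2 K^-1) × (60.0 kg):  [m²·s⁻²·K⁻¹] · [kg] = kg·m²·s⁻²·K⁻¹
  (18.3 m²·s⁻²·K⁻¹) × (274 kg):  [m²·s⁻²·K⁻¹] · [kg] = kg·m²·s⁻²·K⁻¹
  (25.5 kg·m²·s⁻²·K⁻¹·mol⁻¹) × (624 μmol):  [kg·m²·s⁻²·K⁻¹·mol⁻¹] · [mol] = kg·m²·s⁻²·K⁻¹
  431 J/K:  J·K⁻¹ = N·m·K⁻¹ = kg·m²·s⁻²·K⁻¹
Every term reduces to kg·m²·s⁻²·K⁻¹.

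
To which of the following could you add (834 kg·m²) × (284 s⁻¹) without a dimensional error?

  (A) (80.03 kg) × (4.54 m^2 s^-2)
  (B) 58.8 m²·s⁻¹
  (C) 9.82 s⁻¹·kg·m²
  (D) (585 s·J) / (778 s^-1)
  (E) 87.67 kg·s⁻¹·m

Reference: [kg·m²] · [s⁻¹] = kg·m²·s⁻¹.
Each option:
  (A) [kg] · [m²·s⁻²] = kg·m²·s⁻²
  (B) m²·s⁻¹
  (C) kg·m²·s⁻¹  ← same
  (D) [kg·m²·s⁻¹] / [s⁻¹] = kg·m²
  (E) kg·m·s⁻¹
Only (C) matches kg·m²·s⁻¹.

(C)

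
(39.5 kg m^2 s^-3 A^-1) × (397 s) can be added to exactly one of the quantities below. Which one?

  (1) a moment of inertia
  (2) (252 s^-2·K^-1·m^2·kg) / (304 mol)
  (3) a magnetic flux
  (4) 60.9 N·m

(3)

Reference: [kg·m²·s⁻³·A⁻¹] · [s] = kg·m²·s⁻²·A⁻¹.
Each option:
  (1) [moment of inertia] = kg·m²
  (2) [kg·m²·s⁻²·K⁻¹] / [mol] = kg·m²·s⁻²·K⁻¹·mol⁻¹
  (3) [magnetic flux] = kg·m²·s⁻²·A⁻¹  ← same
  (4) N·m = kg·m·s⁻²·m = kg·m²·s⁻²
Only (3) matches kg·m²·s⁻²·A⁻¹.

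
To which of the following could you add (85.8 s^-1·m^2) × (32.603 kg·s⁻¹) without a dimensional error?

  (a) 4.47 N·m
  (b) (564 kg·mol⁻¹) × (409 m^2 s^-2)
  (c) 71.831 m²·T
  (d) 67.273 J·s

(a)

Reference: [m²·s⁻¹] · [kg·s⁻¹] = kg·m²·s⁻².
Each option:
  (a) N·m = kg·m·s⁻²·m = kg·m²·s⁻²  ← same
  (b) [kg·mol⁻¹] · [m²·s⁻²] = kg·m²·s⁻²·mol⁻¹
  (c) T·m² = Wb·m⁻²·m² = kg·m²·s⁻²·A⁻¹
  (d) J·s = N·m·s = kg·m²·s⁻¹
Only (a) matches kg·m²·s⁻².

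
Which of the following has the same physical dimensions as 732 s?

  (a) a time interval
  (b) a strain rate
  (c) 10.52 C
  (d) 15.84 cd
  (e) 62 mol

Reference: s.
Each option:
  (a) [time interval] = s  ← same
  (b) [strain rate] = s⁻¹
  (c) C = s·A
  (d) cd
  (e) mol
Only (a) matches s.

(a)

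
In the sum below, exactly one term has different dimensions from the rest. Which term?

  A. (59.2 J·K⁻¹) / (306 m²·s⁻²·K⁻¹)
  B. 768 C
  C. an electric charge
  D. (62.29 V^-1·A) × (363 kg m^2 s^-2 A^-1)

A.

Expand each in SI base units:
  A. [kg·m²·s⁻²·K⁻¹] / [m²·s⁻²·K⁻¹] = kg
  B. C = s·A
  C. [electric charge] = s·A
  D. [kg⁻¹·m⁻²·s³·A²] · [kg·m²·s⁻²·A⁻¹] = s·A
All reduce to s·A except A., which is kg.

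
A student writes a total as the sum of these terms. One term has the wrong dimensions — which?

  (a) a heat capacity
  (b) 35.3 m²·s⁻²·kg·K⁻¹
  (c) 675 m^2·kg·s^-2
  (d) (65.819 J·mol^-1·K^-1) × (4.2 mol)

(c)

In SI base units:
  (a) [heat capacity] = kg·m²·s⁻²·K⁻¹
  (b) kg·m²·s⁻²·K⁻¹
  (c) kg·m²·s⁻²
  (d) [kg·m²·s⁻²·K⁻¹·mol⁻¹] · [mol] = kg·m²·s⁻²·K⁻¹
All reduce to kg·m²·s⁻²·K⁻¹ except (c), which is kg·m²·s⁻².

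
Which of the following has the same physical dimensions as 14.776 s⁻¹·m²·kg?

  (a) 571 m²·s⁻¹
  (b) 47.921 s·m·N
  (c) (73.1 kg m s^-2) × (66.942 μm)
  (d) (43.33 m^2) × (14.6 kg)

(b)

Reference: kg·m²·s⁻¹.
Each option:
  (a) m²·s⁻¹
  (b) N·m·s = kg·m·s⁻²·m·s = kg·m²·s⁻¹  ← same
  (c) [kg·m·s⁻²] · [m] = kg·m²·s⁻²
  (d) [m²] · [kg] = kg·m²
Only (b) matches kg·m²·s⁻¹.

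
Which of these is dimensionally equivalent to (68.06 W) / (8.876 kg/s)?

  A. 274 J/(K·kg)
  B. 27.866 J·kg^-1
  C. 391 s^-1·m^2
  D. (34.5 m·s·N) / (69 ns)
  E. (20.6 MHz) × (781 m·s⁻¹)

B.

Reference: [kg·m²·s⁻³] / [kg·s⁻¹] = m²·s⁻².
Each option:
  A. J·kg⁻¹·K⁻¹ = N·m·kg⁻¹·K⁻¹ = m²·s⁻²·K⁻¹
  B. J·kg⁻¹ = N·m·kg⁻¹ = m²·s⁻²  ← same
  C. m²·s⁻¹
  D. [kg·m²·s⁻¹] / [s] = kg·m²·s⁻²
  E. [s⁻¹] · [m·s⁻¹] = m·s⁻²
Only B. matches m²·s⁻².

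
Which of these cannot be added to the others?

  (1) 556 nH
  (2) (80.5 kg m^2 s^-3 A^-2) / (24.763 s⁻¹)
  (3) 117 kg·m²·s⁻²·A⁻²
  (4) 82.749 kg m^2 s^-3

(4)

In SI base units:
  (1) H = V·s·A⁻¹ = kg·m²·s⁻²·A⁻²
  (2) [kg·m²·s⁻³·A⁻²] / [s⁻¹] = kg·m²·s⁻²·A⁻²
  (3) kg·m²·s⁻²·A⁻²
  (4) kg·m²·s⁻³
All reduce to kg·m²·s⁻²·A⁻² except (4), which is kg·m²·s⁻³.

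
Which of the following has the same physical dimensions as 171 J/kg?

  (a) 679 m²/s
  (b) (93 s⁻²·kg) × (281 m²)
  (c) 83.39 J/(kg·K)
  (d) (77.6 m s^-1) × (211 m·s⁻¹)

Reference: J·kg⁻¹ = N·m·kg⁻¹ = m²·s⁻².
Each option:
  (a) m²·s⁻¹
  (b) [kg·s⁻²] · [m²] = kg·m²·s⁻²
  (c) J·kg⁻¹·K⁻¹ = N·m·kg⁻¹·K⁻¹ = m²·s⁻²·K⁻¹
  (d) [m·s⁻¹] · [m·s⁻¹] = m²·s⁻²  ← same
Only (d) matches m²·s⁻².

(d)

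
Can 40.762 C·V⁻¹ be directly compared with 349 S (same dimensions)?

Dimensions:
  40.762 C·V⁻¹:  C·V⁻¹ = s·A·(J·C⁻¹)⁻¹ = kg⁻¹·m⁻²·s⁴·A²
  349 S:  S = Ω⁻¹ = kg⁻¹·m⁻²·s³·A²
kg⁻¹·m⁻²·s⁴·A² ≠ kg⁻¹·m⁻²·s³·A², so they cannot be added.

No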